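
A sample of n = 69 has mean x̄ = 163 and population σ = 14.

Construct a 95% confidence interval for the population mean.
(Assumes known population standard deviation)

Answer: (159.6966, 166.3034)

Derivation:
Confidence level: 95%, α = 0.05
z_0.025 = 1.960
SE = σ/√n = 14/√69 = 1.6854
Margin of error = 1.960 × 1.6854 = 3.3034
CI: x̄ ± margin = 163 ± 3.3034
CI: (159.6966, 166.3034)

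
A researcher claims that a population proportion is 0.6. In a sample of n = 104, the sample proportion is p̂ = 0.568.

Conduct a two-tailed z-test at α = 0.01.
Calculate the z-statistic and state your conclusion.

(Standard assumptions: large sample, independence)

Answer: z = -0.6661, fail to reject H₀

Derivation:
H₀: p = 0.6, H₁: p ≠ 0.6
Standard error: SE = √(p₀(1-p₀)/n) = √(0.6×0.4/104) = 0.048038
z-statistic: z = (p̂ - p₀)/SE = (0.568 - 0.6)/0.048038 = -0.6661
Critical value: z_0.005 = ±2.576
p-value = 0.5053
Decision: fail to reject H₀ at α = 0.01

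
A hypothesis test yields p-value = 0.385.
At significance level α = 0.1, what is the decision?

Answer: fail to reject H₀

Derivation:
Compare p-value to α:
0.385 ≥ 0.1
Decision: fail to reject H₀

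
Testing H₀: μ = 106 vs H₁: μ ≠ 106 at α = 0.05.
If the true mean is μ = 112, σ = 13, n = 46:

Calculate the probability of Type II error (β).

Answer: β ≈ 0.1209

Derivation:
SE = σ/√n = 13/√46 = 1.9167
Critical values: μ₀ ± z_0.025×SE = 106 ± 1.960×1.9167
Acceptance region: (102.2433, 109.7567)
Under H₁ (μ = 112): z_high = (109.7567 - 112)/1.9167 = -1.1704, z_low = (102.2433 - 112)/1.9167 = -5.0904
β = P(not reject | H₁) = Φ(-1.1704) - Φ(-5.0904) ≈ 0.1209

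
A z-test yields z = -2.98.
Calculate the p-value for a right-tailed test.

Answer: p-value ≈ 0.9986

Derivation:
For z = -2.98:
p = P(Z > -2.98) = 1 - Φ(-2.98) = 0.9986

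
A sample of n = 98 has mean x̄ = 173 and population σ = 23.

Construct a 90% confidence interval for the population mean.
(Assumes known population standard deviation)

Answer: (169.1780, 176.8220)

Derivation:
Confidence level: 90%, α = 0.1
z_0.05 = 1.645
SE = σ/√n = 23/√98 = 2.3234
Margin of error = 1.645 × 2.3234 = 3.8220
CI: x̄ ± margin = 173 ± 3.8220
CI: (169.1780, 176.8220)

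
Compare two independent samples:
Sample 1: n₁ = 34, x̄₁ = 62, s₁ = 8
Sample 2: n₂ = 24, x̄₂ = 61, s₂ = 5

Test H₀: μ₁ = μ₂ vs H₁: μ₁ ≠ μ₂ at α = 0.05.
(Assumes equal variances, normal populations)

Pooled variance: s²_p = [33×8² + 23×5²]/(56) = 47.9821
s_p = 6.9269
SE = s_p×√(1/n₁ + 1/n₂) = 6.9269×√(1/34 + 1/24) = 1.8467
t = (x̄₁ - x̄₂)/SE = (62 - 61)/1.8467 = 0.5415
df = 56, t-critical = ±2.003
Decision: fail to reject H₀

Answer: t = 0.5415, fail to reject H₀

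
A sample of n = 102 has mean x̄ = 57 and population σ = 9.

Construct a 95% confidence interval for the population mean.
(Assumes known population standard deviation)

Confidence level: 95%, α = 0.05
z_0.025 = 1.960
SE = σ/√n = 9/√102 = 0.8911
Margin of error = 1.960 × 0.8911 = 1.7466
CI: x̄ ± margin = 57 ± 1.7466
CI: (55.2534, 58.7466)

Answer: (55.2534, 58.7466)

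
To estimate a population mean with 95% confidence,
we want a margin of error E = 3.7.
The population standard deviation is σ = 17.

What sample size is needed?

z_0.025 = 1.960
n = (z×σ/E)² = (1.960×17/3.7)²
n = 81.0973
Round up: n = 82

Answer: n = 82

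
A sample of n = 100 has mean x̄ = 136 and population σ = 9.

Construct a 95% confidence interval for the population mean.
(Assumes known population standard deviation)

Confidence level: 95%, α = 0.05
z_0.025 = 1.960
SE = σ/√n = 9/√100 = 0.9000
Margin of error = 1.960 × 0.9000 = 1.7640
CI: x̄ ± margin = 136 ± 1.7640
CI: (134.2360, 137.7640)

Answer: (134.2360, 137.7640)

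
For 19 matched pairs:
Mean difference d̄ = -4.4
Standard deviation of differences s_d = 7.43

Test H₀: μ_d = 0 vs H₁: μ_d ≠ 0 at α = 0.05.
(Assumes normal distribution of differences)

Answer: t = -2.5813, reject H₀

Derivation:
df = n - 1 = 18
SE = s_d/√n = 7.43/√19 = 1.7046
t = d̄/SE = -4.4/1.7046 = -2.5813
Critical value: t_{0.025,18} = ±2.101
p-value ≈ 0.0188
Decision: reject H₀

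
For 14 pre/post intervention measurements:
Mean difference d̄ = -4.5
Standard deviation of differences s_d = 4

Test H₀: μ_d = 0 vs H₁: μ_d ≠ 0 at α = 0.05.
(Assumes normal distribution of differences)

df = n - 1 = 13
SE = s_d/√n = 4/√14 = 1.0690
t = d̄/SE = -4.5/1.0690 = -4.2095
Critical value: t_{0.025,13} = ±2.160
p-value ≈ 0.0010
Decision: reject H₀

Answer: t = -4.2095, reject H₀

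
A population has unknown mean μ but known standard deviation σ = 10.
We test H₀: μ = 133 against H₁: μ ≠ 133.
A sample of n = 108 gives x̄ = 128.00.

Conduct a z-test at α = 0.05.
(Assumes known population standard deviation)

Standard error: SE = σ/√n = 10/√108 = 0.9623
z-statistic: z = (x̄ - μ₀)/SE = (128.00 - 133)/0.9623 = -5.1959
Critical value: ±1.960
p-value < 0.0001
Decision: reject H₀

Answer: z = -5.1959, reject H₀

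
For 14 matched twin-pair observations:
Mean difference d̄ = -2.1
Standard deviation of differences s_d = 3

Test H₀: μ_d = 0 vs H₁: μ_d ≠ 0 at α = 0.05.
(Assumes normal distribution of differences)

Answer: t = -2.6191, reject H₀

Derivation:
df = n - 1 = 13
SE = s_d/√n = 3/√14 = 0.8018
t = d̄/SE = -2.1/0.8018 = -2.6191
Critical value: t_{0.025,13} = ±2.160
p-value ≈ 0.0212
Decision: reject H₀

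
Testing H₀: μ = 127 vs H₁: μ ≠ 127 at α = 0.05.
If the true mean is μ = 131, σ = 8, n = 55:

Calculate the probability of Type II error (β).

SE = σ/√n = 8/√55 = 1.0787
Critical values: μ₀ ± z_0.025×SE = 127 ± 1.960×1.0787
Acceptance region: (124.8857, 129.1143)
Under H₁ (μ = 131): z_high = (129.1143 - 131)/1.0787 = -1.7481, z_low = (124.8857 - 131)/1.0787 = -5.6682
β = P(not reject | H₁) = Φ(-1.7481) - Φ(-5.6682) ≈ 0.0402

Answer: β ≈ 0.0402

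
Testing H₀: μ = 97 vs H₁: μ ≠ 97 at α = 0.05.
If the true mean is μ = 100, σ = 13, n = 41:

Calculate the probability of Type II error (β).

SE = σ/√n = 13/√41 = 2.0303
Critical values: μ₀ ± z_0.025×SE = 97 ± 1.960×2.0303
Acceptance region: (93.0206, 100.9794)
Under H₁ (μ = 100): z_high = (100.9794 - 100)/2.0303 = 0.4824, z_low = (93.0206 - 100)/2.0303 = -3.4376
β = P(not reject | H₁) = Φ(0.4824) - Φ(-3.4376) ≈ 0.6849

Answer: β ≈ 0.6849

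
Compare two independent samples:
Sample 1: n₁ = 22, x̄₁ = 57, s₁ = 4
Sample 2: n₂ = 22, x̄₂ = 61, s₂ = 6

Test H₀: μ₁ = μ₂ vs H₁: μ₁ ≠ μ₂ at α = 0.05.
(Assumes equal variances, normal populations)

Answer: t = -2.6018, reject H₀

Derivation:
Pooled variance: s²_p = [21×4² + 21×6²]/(42) = 26.0000
s_p = 5.0990
SE = s_p×√(1/n₁ + 1/n₂) = 5.0990×√(1/22 + 1/22) = 1.5374
t = (x̄₁ - x̄₂)/SE = (57 - 61)/1.5374 = -2.6018
df = 42, t-critical = ±2.018
Decision: reject H₀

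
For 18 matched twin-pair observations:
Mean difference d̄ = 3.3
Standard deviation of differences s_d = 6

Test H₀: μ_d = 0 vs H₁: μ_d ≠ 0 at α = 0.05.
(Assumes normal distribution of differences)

Answer: t = 2.3335, reject H₀

Derivation:
df = n - 1 = 17
SE = s_d/√n = 6/√18 = 1.4142
t = d̄/SE = 3.3/1.4142 = 2.3335
Critical value: t_{0.025,17} = ±2.110
p-value ≈ 0.0322
Decision: reject H₀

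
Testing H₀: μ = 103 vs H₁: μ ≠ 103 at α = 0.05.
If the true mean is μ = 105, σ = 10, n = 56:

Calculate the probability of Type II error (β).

SE = σ/√n = 10/√56 = 1.3363
Critical values: μ₀ ± z_0.025×SE = 103 ± 1.960×1.3363
Acceptance region: (100.3809, 105.6191)
Under H₁ (μ = 105): z_high = (105.6191 - 105)/1.3363 = 0.4633, z_low = (100.3809 - 105)/1.3363 = -3.4566
β = P(not reject | H₁) = Φ(0.4633) - Φ(-3.4566) ≈ 0.6782

Answer: β ≈ 0.6782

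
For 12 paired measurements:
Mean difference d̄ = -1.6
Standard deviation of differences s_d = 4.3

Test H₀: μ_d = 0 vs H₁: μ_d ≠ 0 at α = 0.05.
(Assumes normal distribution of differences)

df = n - 1 = 11
SE = s_d/√n = 4.3/√12 = 1.2413
t = d̄/SE = -1.6/1.2413 = -1.2890
Critical value: t_{0.025,11} = ±2.201
p-value ≈ 0.2238
Decision: fail to reject H₀

Answer: t = -1.2890, fail to reject H₀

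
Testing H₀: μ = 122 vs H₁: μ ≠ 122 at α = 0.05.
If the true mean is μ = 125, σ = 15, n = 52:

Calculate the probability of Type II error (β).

Answer: β ≈ 0.6974

Derivation:
SE = σ/√n = 15/√52 = 2.0801
Critical values: μ₀ ± z_0.025×SE = 122 ± 1.960×2.0801
Acceptance region: (117.9230, 126.0770)
Under H₁ (μ = 125): z_high = (126.0770 - 125)/2.0801 = 0.5178, z_low = (117.9230 - 125)/2.0801 = -3.4022
β = P(not reject | H₁) = Φ(0.5178) - Φ(-3.4022) ≈ 0.6974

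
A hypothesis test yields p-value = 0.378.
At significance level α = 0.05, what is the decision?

Compare p-value to α:
0.378 ≥ 0.05
Decision: fail to reject H₀

Answer: fail to reject H₀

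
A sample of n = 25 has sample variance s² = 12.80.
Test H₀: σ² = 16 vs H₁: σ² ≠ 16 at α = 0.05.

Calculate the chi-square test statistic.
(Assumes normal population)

Answer: χ² = 19.2000, fail to reject H₀

Derivation:
df = n - 1 = 24
χ² = (n-1)s²/σ₀² = 24×12.80/16 = 19.2000
Critical values: χ²_{0.975,24} = 12.401, χ²_{0.025,24} = 39.364
Rejection region: χ² < 12.401 or χ² > 39.364
Decision: fail to reject H₀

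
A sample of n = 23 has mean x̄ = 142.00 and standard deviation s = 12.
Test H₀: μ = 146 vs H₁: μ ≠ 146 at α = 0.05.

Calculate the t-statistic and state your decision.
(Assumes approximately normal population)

Answer: t = -1.5986, fail to reject H₀

Derivation:
df = n - 1 = 22
SE = s/√n = 12/√23 = 2.5022
t = (x̄ - μ₀)/SE = (142.00 - 146)/2.5022 = -1.5986
Critical value: t_{0.025,22} = ±2.074
p-value ≈ 0.1242
Decision: fail to reject H₀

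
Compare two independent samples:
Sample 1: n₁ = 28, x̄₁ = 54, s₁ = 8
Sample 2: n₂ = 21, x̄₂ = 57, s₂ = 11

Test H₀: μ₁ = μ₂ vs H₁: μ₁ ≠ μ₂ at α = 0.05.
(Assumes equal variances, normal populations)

Pooled variance: s²_p = [27×8² + 20×11²]/(47) = 88.2553
s_p = 9.3944
SE = s_p×√(1/n₁ + 1/n₂) = 9.3944×√(1/28 + 1/21) = 2.7119
t = (x̄₁ - x̄₂)/SE = (54 - 57)/2.7119 = -1.1062
df = 47, t-critical = ±2.012
Decision: fail to reject H₀

Answer: t = -1.1062, fail to reject H₀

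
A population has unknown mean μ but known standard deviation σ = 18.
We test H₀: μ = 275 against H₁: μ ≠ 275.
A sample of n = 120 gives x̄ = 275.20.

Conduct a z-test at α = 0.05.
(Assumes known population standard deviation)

Answer: z = 0.1217, fail to reject H₀

Derivation:
Standard error: SE = σ/√n = 18/√120 = 1.6432
z-statistic: z = (x̄ - μ₀)/SE = (275.20 - 275)/1.6432 = 0.1217
Critical value: ±1.960
p-value = 0.9031
Decision: fail to reject H₀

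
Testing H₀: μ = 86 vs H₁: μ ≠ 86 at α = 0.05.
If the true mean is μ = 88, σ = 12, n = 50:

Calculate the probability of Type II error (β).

Answer: β ≈ 0.7819

Derivation:
SE = σ/√n = 12/√50 = 1.6971
Critical values: μ₀ ± z_0.025×SE = 86 ± 1.960×1.6971
Acceptance region: (82.6737, 89.3263)
Under H₁ (μ = 88): z_high = (89.3263 - 88)/1.6971 = 0.7815, z_low = (82.6737 - 88)/1.6971 = -3.1385
β = P(not reject | H₁) = Φ(0.7815) - Φ(-3.1385) ≈ 0.7819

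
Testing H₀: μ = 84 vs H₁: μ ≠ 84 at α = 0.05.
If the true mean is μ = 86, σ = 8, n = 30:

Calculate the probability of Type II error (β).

Answer: β ≈ 0.7222

Derivation:
SE = σ/√n = 8/√30 = 1.4606
Critical values: μ₀ ± z_0.025×SE = 84 ± 1.960×1.4606
Acceptance region: (81.1372, 86.8628)
Under H₁ (μ = 86): z_high = (86.8628 - 86)/1.4606 = 0.5907, z_low = (81.1372 - 86)/1.4606 = -3.3293
β = P(not reject | H₁) = Φ(0.5907) - Φ(-3.3293) ≈ 0.7222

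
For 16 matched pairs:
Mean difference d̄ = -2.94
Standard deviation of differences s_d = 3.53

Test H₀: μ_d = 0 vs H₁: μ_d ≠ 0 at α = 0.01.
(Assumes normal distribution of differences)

df = n - 1 = 15
SE = s_d/√n = 3.53/√16 = 0.8825
t = d̄/SE = -2.94/0.8825 = -3.3314
Critical value: t_{0.005,15} = ±2.947
p-value ≈ 0.0046
Decision: reject H₀

Answer: t = -3.3314, reject H₀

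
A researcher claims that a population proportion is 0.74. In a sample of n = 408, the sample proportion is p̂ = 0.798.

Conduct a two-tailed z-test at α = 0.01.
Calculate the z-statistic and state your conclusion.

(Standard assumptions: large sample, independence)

Answer: z = 2.6708, reject H₀

Derivation:
H₀: p = 0.74, H₁: p ≠ 0.74
Standard error: SE = √(p₀(1-p₀)/n) = √(0.74×0.26/408) = 0.021716
z-statistic: z = (p̂ - p₀)/SE = (0.798 - 0.74)/0.021716 = 2.6708
Critical value: z_0.005 = ±2.576
p-value = 0.0076
Decision: reject H₀ at α = 0.01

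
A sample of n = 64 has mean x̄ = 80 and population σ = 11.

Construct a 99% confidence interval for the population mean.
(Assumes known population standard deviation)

Answer: (76.4580, 83.5420)

Derivation:
Confidence level: 99%, α = 0.01
z_0.005 = 2.576
SE = σ/√n = 11/√64 = 1.3750
Margin of error = 2.576 × 1.3750 = 3.5420
CI: x̄ ± margin = 80 ± 3.5420
CI: (76.4580, 83.5420)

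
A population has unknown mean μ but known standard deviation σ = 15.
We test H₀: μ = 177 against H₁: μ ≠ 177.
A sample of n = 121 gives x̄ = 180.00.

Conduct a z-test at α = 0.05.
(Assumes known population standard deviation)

Standard error: SE = σ/√n = 15/√121 = 1.3636
z-statistic: z = (x̄ - μ₀)/SE = (180.00 - 177)/1.3636 = 2.2001
Critical value: ±1.960
p-value = 0.0278
Decision: reject H₀

Answer: z = 2.2001, reject H₀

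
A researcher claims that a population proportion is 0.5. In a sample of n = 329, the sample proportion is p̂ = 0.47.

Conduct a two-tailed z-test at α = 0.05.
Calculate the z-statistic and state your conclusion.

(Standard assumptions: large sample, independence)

H₀: p = 0.5, H₁: p ≠ 0.5
Standard error: SE = √(p₀(1-p₀)/n) = √(0.5×0.5/329) = 0.027566
z-statistic: z = (p̂ - p₀)/SE = (0.47 - 0.5)/0.027566 = -1.0883
Critical value: z_0.025 = ±1.960
p-value = 0.2765
Decision: fail to reject H₀ at α = 0.05

Answer: z = -1.0883, fail to reject H₀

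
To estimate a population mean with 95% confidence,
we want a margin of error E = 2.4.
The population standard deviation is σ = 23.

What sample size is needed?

z_0.025 = 1.960
n = (z×σ/E)² = (1.960×23/2.4)²
n = 352.8136
Round up: n = 353

Answer: n = 353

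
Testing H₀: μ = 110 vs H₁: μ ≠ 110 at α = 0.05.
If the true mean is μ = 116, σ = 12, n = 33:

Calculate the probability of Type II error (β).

SE = σ/√n = 12/√33 = 2.0889
Critical values: μ₀ ± z_0.025×SE = 110 ± 1.960×2.0889
Acceptance region: (105.9058, 114.0942)
Under H₁ (μ = 116): z_high = (114.0942 - 116)/2.0889 = -0.9123, z_low = (105.9058 - 116)/2.0889 = -4.8323
β = P(not reject | H₁) = Φ(-0.9123) - Φ(-4.8323) ≈ 0.1808

Answer: β ≈ 0.1808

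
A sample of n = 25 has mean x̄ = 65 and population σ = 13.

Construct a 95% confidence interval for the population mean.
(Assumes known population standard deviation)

Confidence level: 95%, α = 0.05
z_0.025 = 1.960
SE = σ/√n = 13/√25 = 2.6000
Margin of error = 1.960 × 2.6000 = 5.0960
CI: x̄ ± margin = 65 ± 5.0960
CI: (59.9040, 70.0960)

Answer: (59.9040, 70.0960)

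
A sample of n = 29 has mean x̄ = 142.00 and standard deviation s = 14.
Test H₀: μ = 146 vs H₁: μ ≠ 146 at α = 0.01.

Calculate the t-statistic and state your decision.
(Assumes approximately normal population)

df = n - 1 = 28
SE = s/√n = 14/√29 = 2.5997
t = (x̄ - μ₀)/SE = (142.00 - 146)/2.5997 = -1.5386
Critical value: t_{0.005,28} = ±2.763
p-value ≈ 0.1351
Decision: fail to reject H₀

Answer: t = -1.5386, fail to reject H₀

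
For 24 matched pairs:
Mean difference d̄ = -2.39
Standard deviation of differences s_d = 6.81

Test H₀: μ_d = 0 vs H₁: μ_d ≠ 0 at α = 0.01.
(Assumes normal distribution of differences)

Answer: t = -1.7193, fail to reject H₀

Derivation:
df = n - 1 = 23
SE = s_d/√n = 6.81/√24 = 1.3901
t = d̄/SE = -2.39/1.3901 = -1.7193
Critical value: t_{0.005,23} = ±2.807
p-value ≈ 0.0990
Decision: fail to reject H₀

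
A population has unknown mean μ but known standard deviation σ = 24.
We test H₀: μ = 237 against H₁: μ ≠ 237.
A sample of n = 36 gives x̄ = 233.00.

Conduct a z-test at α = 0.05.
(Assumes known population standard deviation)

Answer: z = -1.0000, fail to reject H₀

Derivation:
Standard error: SE = σ/√n = 24/√36 = 4.0000
z-statistic: z = (x̄ - μ₀)/SE = (233.00 - 237)/4.0000 = -1.0000
Critical value: ±1.960
p-value = 0.3173
Decision: fail to reject H₀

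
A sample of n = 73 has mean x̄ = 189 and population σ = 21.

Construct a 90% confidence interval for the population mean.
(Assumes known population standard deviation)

Answer: (184.9568, 193.0432)

Derivation:
Confidence level: 90%, α = 0.1
z_0.05 = 1.645
SE = σ/√n = 21/√73 = 2.4579
Margin of error = 1.645 × 2.4579 = 4.0432
CI: x̄ ± margin = 189 ± 4.0432
CI: (184.9568, 193.0432)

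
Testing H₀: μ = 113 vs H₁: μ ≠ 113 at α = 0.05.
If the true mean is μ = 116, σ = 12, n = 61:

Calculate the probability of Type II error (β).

SE = σ/√n = 12/√61 = 1.5364
Critical values: μ₀ ± z_0.025×SE = 113 ± 1.960×1.5364
Acceptance region: (109.9887, 116.0113)
Under H₁ (μ = 116): z_high = (116.0113 - 116)/1.5364 = 0.0074, z_low = (109.9887 - 116)/1.5364 = -3.9126
β = P(not reject | H₁) = Φ(0.0074) - Φ(-3.9126) ≈ 0.5029

Answer: β ≈ 0.5029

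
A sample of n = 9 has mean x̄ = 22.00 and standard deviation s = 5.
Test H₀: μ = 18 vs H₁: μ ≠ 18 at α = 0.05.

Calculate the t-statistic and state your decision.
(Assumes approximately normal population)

df = n - 1 = 8
SE = s/√n = 5/√9 = 1.6667
t = (x̄ - μ₀)/SE = (22.00 - 18)/1.6667 = 2.4000
Critical value: t_{0.025,8} = ±2.306
p-value ≈ 0.0432
Decision: reject H₀

Answer: t = 2.4000, reject H₀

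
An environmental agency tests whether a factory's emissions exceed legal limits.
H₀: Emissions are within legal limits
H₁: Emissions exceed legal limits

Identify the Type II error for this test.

A Type I error (probability α) occurs when we reject a true H₀.
A Type II error (probability β) occurs when we fail to reject a false H₀.

Answer: Failing to cite a factory whose emissions actually exceed the limit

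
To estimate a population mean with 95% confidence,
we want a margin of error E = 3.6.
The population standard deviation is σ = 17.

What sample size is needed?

Answer: n = 86

Derivation:
z_0.025 = 1.960
n = (z×σ/E)² = (1.960×17/3.6)²
n = 85.6653
Round up: n = 86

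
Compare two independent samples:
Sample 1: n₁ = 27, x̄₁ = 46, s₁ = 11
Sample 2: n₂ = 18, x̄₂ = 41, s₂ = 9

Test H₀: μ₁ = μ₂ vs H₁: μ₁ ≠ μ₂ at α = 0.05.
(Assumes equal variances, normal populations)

Pooled variance: s²_p = [26×11² + 17×9²]/(43) = 105.1860
s_p = 10.2560
SE = s_p×√(1/n₁ + 1/n₂) = 10.2560×√(1/27 + 1/18) = 3.1208
t = (x̄₁ - x̄₂)/SE = (46 - 41)/3.1208 = 1.6022
df = 43, t-critical = ±2.017
Decision: fail to reject H₀

Answer: t = 1.6022, fail to reject H₀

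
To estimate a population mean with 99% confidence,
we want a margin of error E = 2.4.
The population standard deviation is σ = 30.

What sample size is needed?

Answer: n = 1037

Derivation:
z_0.005 = 2.576
n = (z×σ/E)² = (2.576×30/2.4)²
n = 1036.8400
Round up: n = 1037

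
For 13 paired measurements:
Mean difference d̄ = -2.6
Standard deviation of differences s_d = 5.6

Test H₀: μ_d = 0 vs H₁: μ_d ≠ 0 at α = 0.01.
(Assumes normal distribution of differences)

Answer: t = -1.6740, fail to reject H₀

Derivation:
df = n - 1 = 12
SE = s_d/√n = 5.6/√13 = 1.5532
t = d̄/SE = -2.6/1.5532 = -1.6740
Critical value: t_{0.005,12} = ±3.055
p-value ≈ 0.1200
Decision: fail to reject H₀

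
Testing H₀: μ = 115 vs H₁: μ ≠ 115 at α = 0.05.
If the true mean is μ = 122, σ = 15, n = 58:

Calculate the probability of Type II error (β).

SE = σ/√n = 15/√58 = 1.9696
Critical values: μ₀ ± z_0.025×SE = 115 ± 1.960×1.9696
Acceptance region: (111.1396, 118.8604)
Under H₁ (μ = 122): z_high = (118.8604 - 122)/1.9696 = -1.5940, z_low = (111.1396 - 122)/1.9696 = -5.5140
β = P(not reject | H₁) = Φ(-1.5940) - Φ(-5.5140) ≈ 0.0555

Answer: β ≈ 0.0555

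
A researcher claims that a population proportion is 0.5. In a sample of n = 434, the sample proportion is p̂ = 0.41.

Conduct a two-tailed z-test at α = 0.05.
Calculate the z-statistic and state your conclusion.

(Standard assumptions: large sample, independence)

H₀: p = 0.5, H₁: p ≠ 0.5
Standard error: SE = √(p₀(1-p₀)/n) = √(0.5×0.5/434) = 0.024001
z-statistic: z = (p̂ - p₀)/SE = (0.41 - 0.5)/0.024001 = -3.7498
Critical value: z_0.025 = ±1.960
p-value = 0.0002
Decision: reject H₀ at α = 0.05

Answer: z = -3.7498, reject H₀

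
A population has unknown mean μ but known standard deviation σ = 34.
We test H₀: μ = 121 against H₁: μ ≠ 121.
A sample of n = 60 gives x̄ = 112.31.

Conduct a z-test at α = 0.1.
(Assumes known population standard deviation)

Answer: z = -1.9798, reject H₀

Derivation:
Standard error: SE = σ/√n = 34/√60 = 4.3894
z-statistic: z = (x̄ - μ₀)/SE = (112.31 - 121)/4.3894 = -1.9798
Critical value: ±1.645
p-value = 0.0477
Decision: reject H₀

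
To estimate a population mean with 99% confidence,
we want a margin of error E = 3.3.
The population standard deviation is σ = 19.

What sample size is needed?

Answer: n = 220

Derivation:
z_0.005 = 2.576
n = (z×σ/E)² = (2.576×19/3.3)²
n = 219.9738
Round up: n = 220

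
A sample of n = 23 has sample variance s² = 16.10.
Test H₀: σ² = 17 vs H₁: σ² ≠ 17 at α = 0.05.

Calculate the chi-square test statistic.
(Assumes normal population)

df = n - 1 = 22
χ² = (n-1)s²/σ₀² = 22×16.10/17 = 20.8353
Critical values: χ²_{0.975,22} = 10.982, χ²_{0.025,22} = 36.781
Rejection region: χ² < 10.982 or χ² > 36.781
Decision: fail to reject H₀

Answer: χ² = 20.8353, fail to reject H₀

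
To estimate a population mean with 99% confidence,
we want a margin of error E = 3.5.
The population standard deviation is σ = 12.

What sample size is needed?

z_0.005 = 2.576
n = (z×σ/E)² = (2.576×12/3.5)²
n = 78.0042
Round up: n = 79

Answer: n = 79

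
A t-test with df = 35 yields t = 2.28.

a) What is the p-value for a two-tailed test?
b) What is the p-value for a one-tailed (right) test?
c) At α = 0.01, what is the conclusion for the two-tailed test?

Answer: a) 0.0288, b) 0.0144, c) fail to reject H₀

Derivation:
Using t-distribution with df = 35:
a) Two-tailed: p = 2×P(T > 2.28) = 0.0288
b) One-tailed: p = P(T > 2.28) = 0.0144
c) 0.0288 ≥ 0.01, fail to reject H₀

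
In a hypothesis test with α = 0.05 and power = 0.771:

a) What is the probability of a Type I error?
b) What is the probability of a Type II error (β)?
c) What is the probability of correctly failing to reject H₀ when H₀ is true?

Answer: a) 0.05, b) 0.229, c) 0.95

Derivation:
a) Type I error probability = α = 0.05
b) Power = P(reject H₀ | H₁ true) = 1 - β = 0.771, so Type II error probability = β = 1 - Power = 0.229
c) P(fail to reject H₀ | H₀ true) = 1 - α = 0.95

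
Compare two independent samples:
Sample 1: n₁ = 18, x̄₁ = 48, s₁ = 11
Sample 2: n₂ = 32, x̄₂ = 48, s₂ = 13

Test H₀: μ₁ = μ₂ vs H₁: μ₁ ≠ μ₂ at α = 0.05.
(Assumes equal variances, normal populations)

Pooled variance: s²_p = [17×11² + 31×13²]/(48) = 152.0000
s_p = 12.3288
SE = s_p×√(1/n₁ + 1/n₂) = 12.3288×√(1/18 + 1/32) = 3.6324
t = (x̄₁ - x̄₂)/SE = (48 - 48)/3.6324 = 0.0000
df = 48, t-critical = ±2.011
Decision: fail to reject H₀

Answer: t = 0.0000, fail to reject H₀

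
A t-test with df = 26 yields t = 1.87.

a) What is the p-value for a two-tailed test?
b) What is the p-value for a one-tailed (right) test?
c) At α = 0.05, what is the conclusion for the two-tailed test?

Answer: a) 0.0728, b) 0.0364, c) fail to reject H₀

Derivation:
Using t-distribution with df = 26:
a) Two-tailed: p = 2×P(T > 1.87) = 0.0728
b) One-tailed: p = P(T > 1.87) = 0.0364
c) 0.0728 ≥ 0.05, fail to reject H₀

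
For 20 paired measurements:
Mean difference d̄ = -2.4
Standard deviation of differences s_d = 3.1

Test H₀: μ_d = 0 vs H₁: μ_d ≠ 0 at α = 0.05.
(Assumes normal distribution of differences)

Answer: t = -3.4622, reject H₀

Derivation:
df = n - 1 = 19
SE = s_d/√n = 3.1/√20 = 0.6932
t = d̄/SE = -2.4/0.6932 = -3.4622
Critical value: t_{0.025,19} = ±2.093
p-value ≈ 0.0026
Decision: reject H₀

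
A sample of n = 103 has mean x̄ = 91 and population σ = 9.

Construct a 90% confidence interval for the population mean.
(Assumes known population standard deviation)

Confidence level: 90%, α = 0.1
z_0.05 = 1.645
SE = σ/√n = 9/√103 = 0.8868
Margin of error = 1.645 × 0.8868 = 1.4588
CI: x̄ ± margin = 91 ± 1.4588
CI: (89.5412, 92.4588)

Answer: (89.5412, 92.4588)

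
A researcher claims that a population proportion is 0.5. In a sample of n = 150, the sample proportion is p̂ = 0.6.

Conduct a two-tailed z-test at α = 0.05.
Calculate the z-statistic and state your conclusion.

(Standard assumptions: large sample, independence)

H₀: p = 0.5, H₁: p ≠ 0.5
Standard error: SE = √(p₀(1-p₀)/n) = √(0.5×0.5/150) = 0.040825
z-statistic: z = (p̂ - p₀)/SE = (0.6 - 0.5)/0.040825 = 2.4495
Critical value: z_0.025 = ±1.960
p-value = 0.0143
Decision: reject H₀ at α = 0.05

Answer: z = 2.4495, reject H₀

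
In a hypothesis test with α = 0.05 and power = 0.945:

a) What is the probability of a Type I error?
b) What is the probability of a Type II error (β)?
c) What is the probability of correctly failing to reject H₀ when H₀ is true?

Answer: a) 0.05, b) 0.055, c) 0.95

Derivation:
a) Type I error probability = α = 0.05
b) Power = P(reject H₀ | H₁ true) = 1 - β = 0.945, so Type II error probability = β = 1 - Power = 0.055
c) P(fail to reject H₀ | H₀ true) = 1 - α = 0.95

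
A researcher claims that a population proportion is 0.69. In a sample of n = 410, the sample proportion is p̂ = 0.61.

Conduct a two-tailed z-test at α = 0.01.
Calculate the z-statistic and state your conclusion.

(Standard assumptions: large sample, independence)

Answer: z = -3.5025, reject H₀

Derivation:
H₀: p = 0.69, H₁: p ≠ 0.69
Standard error: SE = √(p₀(1-p₀)/n) = √(0.69×0.31/410) = 0.022841
z-statistic: z = (p̂ - p₀)/SE = (0.61 - 0.69)/0.022841 = -3.5025
Critical value: z_0.005 = ±2.576
p-value = 0.0005
Decision: reject H₀ at α = 0.01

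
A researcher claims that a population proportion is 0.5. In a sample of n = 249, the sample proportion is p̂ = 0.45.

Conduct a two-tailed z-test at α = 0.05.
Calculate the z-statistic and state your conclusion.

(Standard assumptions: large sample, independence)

Answer: z = -1.5780, fail to reject H₀

Derivation:
H₀: p = 0.5, H₁: p ≠ 0.5
Standard error: SE = √(p₀(1-p₀)/n) = √(0.5×0.5/249) = 0.031686
z-statistic: z = (p̂ - p₀)/SE = (0.45 - 0.5)/0.031686 = -1.5780
Critical value: z_0.025 = ±1.960
p-value = 0.1146
Decision: fail to reject H₀ at α = 0.05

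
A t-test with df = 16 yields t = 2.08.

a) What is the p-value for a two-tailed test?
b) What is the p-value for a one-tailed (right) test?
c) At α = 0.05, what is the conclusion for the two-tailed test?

Answer: a) 0.0540, b) 0.0270, c) fail to reject H₀

Derivation:
Using t-distribution with df = 16:
a) Two-tailed: p = 2×P(T > 2.08) = 0.0540
b) One-tailed: p = P(T > 2.08) = 0.0270
c) 0.0540 ≥ 0.05, fail to reject H₀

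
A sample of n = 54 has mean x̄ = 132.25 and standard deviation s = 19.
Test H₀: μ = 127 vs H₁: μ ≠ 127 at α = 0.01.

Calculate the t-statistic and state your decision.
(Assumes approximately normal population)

df = n - 1 = 53
SE = s/√n = 19/√54 = 2.5856
t = (x̄ - μ₀)/SE = (132.25 - 127)/2.5856 = 2.0305
Critical value: t_{0.005,53} = ±2.672
p-value ≈ 0.0473
Decision: fail to reject H₀

Answer: t = 2.0305, fail to reject H₀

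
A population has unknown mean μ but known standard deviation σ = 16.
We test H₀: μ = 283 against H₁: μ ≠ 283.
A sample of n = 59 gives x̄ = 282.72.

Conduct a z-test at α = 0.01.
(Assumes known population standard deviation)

Standard error: SE = σ/√n = 16/√59 = 2.0830
z-statistic: z = (x̄ - μ₀)/SE = (282.72 - 283)/2.0830 = -0.1344
Critical value: ±2.576
p-value = 0.8931
Decision: fail to reject H₀

Answer: z = -0.1344, fail to reject H₀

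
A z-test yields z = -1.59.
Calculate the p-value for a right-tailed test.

Answer: p-value ≈ 0.9441

Derivation:
For z = -1.59:
p = P(Z > -1.59) = 1 - Φ(-1.59) = 0.9441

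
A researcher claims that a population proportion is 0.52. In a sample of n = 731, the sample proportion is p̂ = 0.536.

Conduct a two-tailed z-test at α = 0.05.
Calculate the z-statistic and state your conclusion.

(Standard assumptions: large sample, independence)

Answer: z = 0.8659, fail to reject H₀

Derivation:
H₀: p = 0.52, H₁: p ≠ 0.52
Standard error: SE = √(p₀(1-p₀)/n) = √(0.52×0.48/731) = 0.018478
z-statistic: z = (p̂ - p₀)/SE = (0.536 - 0.52)/0.018478 = 0.8659
Critical value: z_0.025 = ±1.960
p-value = 0.3865
Decision: fail to reject H₀ at α = 0.05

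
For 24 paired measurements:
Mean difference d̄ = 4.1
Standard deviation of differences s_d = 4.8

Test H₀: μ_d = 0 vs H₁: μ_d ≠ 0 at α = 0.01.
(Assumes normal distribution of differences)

Answer: t = 4.1845, reject H₀

Derivation:
df = n - 1 = 23
SE = s_d/√n = 4.8/√24 = 0.9798
t = d̄/SE = 4.1/0.9798 = 4.1845
Critical value: t_{0.005,23} = ±2.807
p-value ≈ 0.0004
Decision: reject H₀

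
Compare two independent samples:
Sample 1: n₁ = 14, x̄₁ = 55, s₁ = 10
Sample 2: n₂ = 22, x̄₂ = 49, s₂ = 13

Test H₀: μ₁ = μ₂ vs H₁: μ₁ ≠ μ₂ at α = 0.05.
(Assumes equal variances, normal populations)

Answer: t = 1.4695, fail to reject H₀

Derivation:
Pooled variance: s²_p = [13×10² + 21×13²]/(34) = 142.6176
s_p = 11.9423
SE = s_p×√(1/n₁ + 1/n₂) = 11.9423×√(1/14 + 1/22) = 4.0829
t = (x̄₁ - x̄₂)/SE = (55 - 49)/4.0829 = 1.4695
df = 34, t-critical = ±2.032
Decision: fail to reject H₀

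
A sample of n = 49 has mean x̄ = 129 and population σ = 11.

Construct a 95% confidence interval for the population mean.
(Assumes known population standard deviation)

Answer: (125.9201, 132.0799)

Derivation:
Confidence level: 95%, α = 0.05
z_0.025 = 1.960
SE = σ/√n = 11/√49 = 1.5714
Margin of error = 1.960 × 1.5714 = 3.0799
CI: x̄ ± margin = 129 ± 3.0799
CI: (125.9201, 132.0799)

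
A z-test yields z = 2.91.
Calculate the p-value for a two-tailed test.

Answer: p-value ≈ 0.0036

Derivation:
For z = 2.91:
p = 2×P(Z > |2.91|) = 2×(1 - Φ(2.91)) = 0.0036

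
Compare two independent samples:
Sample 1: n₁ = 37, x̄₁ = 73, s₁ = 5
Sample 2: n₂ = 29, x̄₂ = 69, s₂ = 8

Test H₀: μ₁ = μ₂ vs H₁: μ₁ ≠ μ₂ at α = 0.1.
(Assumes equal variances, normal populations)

Answer: t = 2.4868, reject H₀

Derivation:
Pooled variance: s²_p = [36×5² + 28×8²]/(64) = 42.0625
s_p = 6.4856
SE = s_p×√(1/n₁ + 1/n₂) = 6.4856×√(1/37 + 1/29) = 1.6085
t = (x̄₁ - x̄₂)/SE = (73 - 69)/1.6085 = 2.4868
df = 64, t-critical = ±1.669
Decision: reject H₀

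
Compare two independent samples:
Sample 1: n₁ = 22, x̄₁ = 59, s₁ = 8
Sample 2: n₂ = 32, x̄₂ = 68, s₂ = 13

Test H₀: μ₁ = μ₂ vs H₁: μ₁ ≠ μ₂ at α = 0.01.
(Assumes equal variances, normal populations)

Answer: t = -2.8881, reject H₀

Derivation:
Pooled variance: s²_p = [21×8² + 31×13²]/(52) = 126.5962
s_p = 11.2515
SE = s_p×√(1/n₁ + 1/n₂) = 11.2515×√(1/22 + 1/32) = 3.1162
t = (x̄₁ - x̄₂)/SE = (59 - 68)/3.1162 = -2.8881
df = 52, t-critical = ±2.674
Decision: reject H₀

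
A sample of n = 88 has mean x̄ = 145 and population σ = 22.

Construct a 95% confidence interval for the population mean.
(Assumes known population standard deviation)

Answer: (140.4034, 149.5966)

Derivation:
Confidence level: 95%, α = 0.05
z_0.025 = 1.960
SE = σ/√n = 22/√88 = 2.3452
Margin of error = 1.960 × 2.3452 = 4.5966
CI: x̄ ± margin = 145 ± 4.5966
CI: (140.4034, 149.5966)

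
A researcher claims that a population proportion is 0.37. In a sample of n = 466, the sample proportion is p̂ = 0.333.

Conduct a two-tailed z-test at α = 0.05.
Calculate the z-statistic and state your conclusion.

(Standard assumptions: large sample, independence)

H₀: p = 0.37, H₁: p ≠ 0.37
Standard error: SE = √(p₀(1-p₀)/n) = √(0.37×0.63/466) = 0.022365
z-statistic: z = (p̂ - p₀)/SE = (0.333 - 0.37)/0.022365 = -1.6544
Critical value: z_0.025 = ±1.960
p-value = 0.0980
Decision: fail to reject H₀ at α = 0.05

Answer: z = -1.6544, fail to reject H₀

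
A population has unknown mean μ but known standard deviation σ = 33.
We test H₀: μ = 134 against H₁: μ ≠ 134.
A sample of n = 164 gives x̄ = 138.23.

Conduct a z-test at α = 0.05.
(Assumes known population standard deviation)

Standard error: SE = σ/√n = 33/√164 = 2.5769
z-statistic: z = (x̄ - μ₀)/SE = (138.23 - 134)/2.5769 = 1.6415
Critical value: ±1.960
p-value = 0.1007
Decision: fail to reject H₀

Answer: z = 1.6415, fail to reject H₀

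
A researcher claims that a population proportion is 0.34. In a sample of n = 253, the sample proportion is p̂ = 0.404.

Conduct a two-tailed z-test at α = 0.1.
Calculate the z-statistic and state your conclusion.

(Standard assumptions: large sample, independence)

H₀: p = 0.34, H₁: p ≠ 0.34
Standard error: SE = √(p₀(1-p₀)/n) = √(0.34×0.66/253) = 0.029782
z-statistic: z = (p̂ - p₀)/SE = (0.404 - 0.34)/0.029782 = 2.1489
Critical value: z_0.05 = ±1.645
p-value = 0.0316
Decision: reject H₀ at α = 0.1

Answer: z = 2.1489, reject H₀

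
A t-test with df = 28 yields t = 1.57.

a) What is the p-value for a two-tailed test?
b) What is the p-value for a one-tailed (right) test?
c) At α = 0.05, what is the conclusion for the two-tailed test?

Using t-distribution with df = 28:
a) Two-tailed: p = 2×P(T > 1.57) = 0.1276
b) One-tailed: p = P(T > 1.57) = 0.0638
c) 0.1276 ≥ 0.05, fail to reject H₀

Answer: a) 0.1276, b) 0.0638, c) fail to reject H₀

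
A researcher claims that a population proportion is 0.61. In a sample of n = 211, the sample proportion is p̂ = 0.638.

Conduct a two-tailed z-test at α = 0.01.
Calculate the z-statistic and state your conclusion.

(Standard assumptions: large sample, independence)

Answer: z = 0.8339, fail to reject H₀

Derivation:
H₀: p = 0.61, H₁: p ≠ 0.61
Standard error: SE = √(p₀(1-p₀)/n) = √(0.61×0.39/211) = 0.033578
z-statistic: z = (p̂ - p₀)/SE = (0.638 - 0.61)/0.033578 = 0.8339
Critical value: z_0.005 = ±2.576
p-value = 0.4043
Decision: fail to reject H₀ at α = 0.01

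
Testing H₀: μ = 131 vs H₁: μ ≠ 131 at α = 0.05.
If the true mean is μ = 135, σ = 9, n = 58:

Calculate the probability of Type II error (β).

SE = σ/√n = 9/√58 = 1.1818
Critical values: μ₀ ± z_0.025×SE = 131 ± 1.960×1.1818
Acceptance region: (128.6837, 133.3163)
Under H₁ (μ = 135): z_high = (133.3163 - 135)/1.1818 = -1.4247, z_low = (128.6837 - 135)/1.1818 = -5.3446
β = P(not reject | H₁) = Φ(-1.4247) - Φ(-5.3446) ≈ 0.0771

Answer: β ≈ 0.0771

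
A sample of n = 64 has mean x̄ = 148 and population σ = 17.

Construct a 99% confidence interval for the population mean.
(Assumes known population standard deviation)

Confidence level: 99%, α = 0.01
z_0.005 = 2.576
SE = σ/√n = 17/√64 = 2.1250
Margin of error = 2.576 × 2.1250 = 5.4740
CI: x̄ ± margin = 148 ± 5.4740
CI: (142.5260, 153.4740)

Answer: (142.5260, 153.4740)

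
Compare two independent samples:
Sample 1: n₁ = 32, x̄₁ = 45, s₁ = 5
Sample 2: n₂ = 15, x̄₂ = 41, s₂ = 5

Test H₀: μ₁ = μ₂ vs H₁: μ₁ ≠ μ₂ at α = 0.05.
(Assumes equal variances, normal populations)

Pooled variance: s²_p = [31×5² + 14×5²]/(45) = 25.0000
s_p = 5.0000
SE = s_p×√(1/n₁ + 1/n₂) = 5.0000×√(1/32 + 1/15) = 1.5646
t = (x̄₁ - x̄₂)/SE = (45 - 41)/1.5646 = 2.5566
df = 45, t-critical = ±2.014
Decision: reject H₀

Answer: t = 2.5566, reject H₀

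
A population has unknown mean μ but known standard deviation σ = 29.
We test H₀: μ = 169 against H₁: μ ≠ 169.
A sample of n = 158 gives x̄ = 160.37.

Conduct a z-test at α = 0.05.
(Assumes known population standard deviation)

Standard error: SE = σ/√n = 29/√158 = 2.3071
z-statistic: z = (x̄ - μ₀)/SE = (160.37 - 169)/2.3071 = -3.7406
Critical value: ±1.960
p-value = 0.0002
Decision: reject H₀

Answer: z = -3.7406, reject H₀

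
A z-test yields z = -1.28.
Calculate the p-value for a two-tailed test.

Answer: p-value ≈ 0.2005

Derivation:
For z = -1.28:
p = 2×P(Z > |-1.28|) = 2×(1 - Φ(1.28)) = 0.2005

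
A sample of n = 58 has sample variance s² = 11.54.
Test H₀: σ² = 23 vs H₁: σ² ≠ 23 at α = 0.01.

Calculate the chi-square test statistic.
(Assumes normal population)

Answer: χ² = 28.5991, reject H₀

Derivation:
df = n - 1 = 57
χ² = (n-1)s²/σ₀² = 57×11.54/23 = 28.5991
Critical values: χ²_{0.995,57} = 33.248, χ²_{0.005,57} = 88.236
Rejection region: χ² < 33.248 or χ² > 88.236
Decision: reject H₀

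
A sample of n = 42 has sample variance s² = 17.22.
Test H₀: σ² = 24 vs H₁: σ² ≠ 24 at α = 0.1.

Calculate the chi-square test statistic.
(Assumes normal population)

df = n - 1 = 41
χ² = (n-1)s²/σ₀² = 41×17.22/24 = 29.4175
Critical values: χ²_{0.95,41} = 27.326, χ²_{0.05,41} = 56.942
Rejection region: χ² < 27.326 or χ² > 56.942
Decision: fail to reject H₀

Answer: χ² = 29.4175, fail to reject H₀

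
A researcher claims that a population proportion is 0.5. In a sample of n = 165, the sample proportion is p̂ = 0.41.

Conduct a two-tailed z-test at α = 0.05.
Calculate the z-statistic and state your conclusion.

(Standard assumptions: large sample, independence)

Answer: z = -2.3121, reject H₀

Derivation:
H₀: p = 0.5, H₁: p ≠ 0.5
Standard error: SE = √(p₀(1-p₀)/n) = √(0.5×0.5/165) = 0.038925
z-statistic: z = (p̂ - p₀)/SE = (0.41 - 0.5)/0.038925 = -2.3121
Critical value: z_0.025 = ±1.960
p-value = 0.0208
Decision: reject H₀ at α = 0.05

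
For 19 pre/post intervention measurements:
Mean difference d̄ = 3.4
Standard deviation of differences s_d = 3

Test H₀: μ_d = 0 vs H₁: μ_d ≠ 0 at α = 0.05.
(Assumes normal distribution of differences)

df = n - 1 = 18
SE = s_d/√n = 3/√19 = 0.6882
t = d̄/SE = 3.4/0.6882 = 4.9404
Critical value: t_{0.025,18} = ±2.101
p-value ≈ 0.0001
Decision: reject H₀

Answer: t = 4.9404, reject H₀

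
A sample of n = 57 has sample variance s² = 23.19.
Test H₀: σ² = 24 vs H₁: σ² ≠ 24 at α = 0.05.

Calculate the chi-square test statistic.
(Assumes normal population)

Answer: χ² = 54.1100, fail to reject H₀

Derivation:
df = n - 1 = 56
χ² = (n-1)s²/σ₀² = 56×23.19/24 = 54.1100
Critical values: χ²_{0.975,56} = 37.212, χ²_{0.025,56} = 78.567
Rejection region: χ² < 37.212 or χ² > 78.567
Decision: fail to reject H₀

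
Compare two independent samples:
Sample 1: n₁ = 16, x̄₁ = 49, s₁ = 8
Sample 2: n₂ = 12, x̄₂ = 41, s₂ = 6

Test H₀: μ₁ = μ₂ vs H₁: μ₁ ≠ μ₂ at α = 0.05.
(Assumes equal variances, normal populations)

Answer: t = 2.9008, reject H₀

Derivation:
Pooled variance: s²_p = [15×8² + 11×6²]/(26) = 52.1538
s_p = 7.2218
SE = s_p×√(1/n₁ + 1/n₂) = 7.2218×√(1/16 + 1/12) = 2.7579
t = (x̄₁ - x̄₂)/SE = (49 - 41)/2.7579 = 2.9008
df = 26, t-critical = ±2.056
Decision: reject H₀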